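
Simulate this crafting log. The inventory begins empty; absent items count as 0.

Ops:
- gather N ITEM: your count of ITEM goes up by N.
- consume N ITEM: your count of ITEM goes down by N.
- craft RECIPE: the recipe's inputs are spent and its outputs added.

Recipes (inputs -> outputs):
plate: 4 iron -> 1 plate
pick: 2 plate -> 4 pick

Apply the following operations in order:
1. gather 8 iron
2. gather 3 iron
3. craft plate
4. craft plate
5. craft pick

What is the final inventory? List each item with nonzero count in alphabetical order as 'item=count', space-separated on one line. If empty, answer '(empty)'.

After 1 (gather 8 iron): iron=8
After 2 (gather 3 iron): iron=11
After 3 (craft plate): iron=7 plate=1
After 4 (craft plate): iron=3 plate=2
After 5 (craft pick): iron=3 pick=4

Answer: iron=3 pick=4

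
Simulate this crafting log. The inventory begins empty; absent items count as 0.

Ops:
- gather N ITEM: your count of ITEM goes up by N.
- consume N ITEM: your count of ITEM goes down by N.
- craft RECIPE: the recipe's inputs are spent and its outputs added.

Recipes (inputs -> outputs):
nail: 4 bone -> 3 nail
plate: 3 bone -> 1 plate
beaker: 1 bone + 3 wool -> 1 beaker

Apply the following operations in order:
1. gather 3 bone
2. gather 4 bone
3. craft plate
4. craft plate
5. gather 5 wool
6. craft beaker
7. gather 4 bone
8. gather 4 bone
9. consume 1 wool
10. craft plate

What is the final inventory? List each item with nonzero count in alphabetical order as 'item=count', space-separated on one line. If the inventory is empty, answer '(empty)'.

Answer: beaker=1 bone=5 plate=3 wool=1

Derivation:
After 1 (gather 3 bone): bone=3
After 2 (gather 4 bone): bone=7
After 3 (craft plate): bone=4 plate=1
After 4 (craft plate): bone=1 plate=2
After 5 (gather 5 wool): bone=1 plate=2 wool=5
After 6 (craft beaker): beaker=1 plate=2 wool=2
After 7 (gather 4 bone): beaker=1 bone=4 plate=2 wool=2
After 8 (gather 4 bone): beaker=1 bone=8 plate=2 wool=2
After 9 (consume 1 wool): beaker=1 bone=8 plate=2 wool=1
After 10 (craft plate): beaker=1 bone=5 plate=3 wool=1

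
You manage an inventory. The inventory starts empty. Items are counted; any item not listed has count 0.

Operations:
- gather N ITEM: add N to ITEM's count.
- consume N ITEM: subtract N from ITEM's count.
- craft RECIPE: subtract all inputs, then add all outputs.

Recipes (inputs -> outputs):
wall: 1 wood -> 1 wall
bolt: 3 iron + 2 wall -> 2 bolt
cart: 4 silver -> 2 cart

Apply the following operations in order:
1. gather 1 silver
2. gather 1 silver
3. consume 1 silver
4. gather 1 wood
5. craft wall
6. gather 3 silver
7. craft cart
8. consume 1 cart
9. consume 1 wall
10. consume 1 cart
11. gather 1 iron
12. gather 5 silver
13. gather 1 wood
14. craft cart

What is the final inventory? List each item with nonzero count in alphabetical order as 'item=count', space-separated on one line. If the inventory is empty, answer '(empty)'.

After 1 (gather 1 silver): silver=1
After 2 (gather 1 silver): silver=2
After 3 (consume 1 silver): silver=1
After 4 (gather 1 wood): silver=1 wood=1
After 5 (craft wall): silver=1 wall=1
After 6 (gather 3 silver): silver=4 wall=1
After 7 (craft cart): cart=2 wall=1
After 8 (consume 1 cart): cart=1 wall=1
After 9 (consume 1 wall): cart=1
After 10 (consume 1 cart): (empty)
After 11 (gather 1 iron): iron=1
After 12 (gather 5 silver): iron=1 silver=5
After 13 (gather 1 wood): iron=1 silver=5 wood=1
After 14 (craft cart): cart=2 iron=1 silver=1 wood=1

Answer: cart=2 iron=1 silver=1 wood=1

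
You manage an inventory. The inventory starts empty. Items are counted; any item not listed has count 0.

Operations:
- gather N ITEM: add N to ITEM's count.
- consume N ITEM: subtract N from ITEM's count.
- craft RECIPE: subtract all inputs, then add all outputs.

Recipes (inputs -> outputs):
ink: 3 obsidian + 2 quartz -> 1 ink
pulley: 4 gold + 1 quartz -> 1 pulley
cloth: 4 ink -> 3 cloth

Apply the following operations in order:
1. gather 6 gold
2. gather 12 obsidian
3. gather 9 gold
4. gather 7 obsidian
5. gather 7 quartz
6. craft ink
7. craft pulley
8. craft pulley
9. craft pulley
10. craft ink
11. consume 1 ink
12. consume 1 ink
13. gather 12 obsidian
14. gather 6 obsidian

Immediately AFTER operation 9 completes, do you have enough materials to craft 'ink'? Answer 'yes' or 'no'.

After 1 (gather 6 gold): gold=6
After 2 (gather 12 obsidian): gold=6 obsidian=12
After 3 (gather 9 gold): gold=15 obsidian=12
After 4 (gather 7 obsidian): gold=15 obsidian=19
After 5 (gather 7 quartz): gold=15 obsidian=19 quartz=7
After 6 (craft ink): gold=15 ink=1 obsidian=16 quartz=5
After 7 (craft pulley): gold=11 ink=1 obsidian=16 pulley=1 quartz=4
After 8 (craft pulley): gold=7 ink=1 obsidian=16 pulley=2 quartz=3
After 9 (craft pulley): gold=3 ink=1 obsidian=16 pulley=3 quartz=2

Answer: yes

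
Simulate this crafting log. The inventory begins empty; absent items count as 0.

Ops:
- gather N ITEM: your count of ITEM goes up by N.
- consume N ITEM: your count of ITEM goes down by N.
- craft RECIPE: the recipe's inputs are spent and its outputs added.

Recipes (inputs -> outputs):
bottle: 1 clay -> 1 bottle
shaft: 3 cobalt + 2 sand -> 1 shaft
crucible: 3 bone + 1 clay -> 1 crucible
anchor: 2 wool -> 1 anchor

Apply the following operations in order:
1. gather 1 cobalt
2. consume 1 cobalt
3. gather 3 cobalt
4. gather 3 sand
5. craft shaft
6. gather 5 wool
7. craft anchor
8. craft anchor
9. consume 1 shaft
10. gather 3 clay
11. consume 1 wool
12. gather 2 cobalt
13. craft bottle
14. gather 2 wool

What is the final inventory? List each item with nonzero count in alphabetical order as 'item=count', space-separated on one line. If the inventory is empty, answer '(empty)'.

Answer: anchor=2 bottle=1 clay=2 cobalt=2 sand=1 wool=2

Derivation:
After 1 (gather 1 cobalt): cobalt=1
After 2 (consume 1 cobalt): (empty)
After 3 (gather 3 cobalt): cobalt=3
After 4 (gather 3 sand): cobalt=3 sand=3
After 5 (craft shaft): sand=1 shaft=1
After 6 (gather 5 wool): sand=1 shaft=1 wool=5
After 7 (craft anchor): anchor=1 sand=1 shaft=1 wool=3
After 8 (craft anchor): anchor=2 sand=1 shaft=1 wool=1
After 9 (consume 1 shaft): anchor=2 sand=1 wool=1
After 10 (gather 3 clay): anchor=2 clay=3 sand=1 wool=1
After 11 (consume 1 wool): anchor=2 clay=3 sand=1
After 12 (gather 2 cobalt): anchor=2 clay=3 cobalt=2 sand=1
After 13 (craft bottle): anchor=2 bottle=1 clay=2 cobalt=2 sand=1
After 14 (gather 2 wool): anchor=2 bottle=1 clay=2 cobalt=2 sand=1 wool=2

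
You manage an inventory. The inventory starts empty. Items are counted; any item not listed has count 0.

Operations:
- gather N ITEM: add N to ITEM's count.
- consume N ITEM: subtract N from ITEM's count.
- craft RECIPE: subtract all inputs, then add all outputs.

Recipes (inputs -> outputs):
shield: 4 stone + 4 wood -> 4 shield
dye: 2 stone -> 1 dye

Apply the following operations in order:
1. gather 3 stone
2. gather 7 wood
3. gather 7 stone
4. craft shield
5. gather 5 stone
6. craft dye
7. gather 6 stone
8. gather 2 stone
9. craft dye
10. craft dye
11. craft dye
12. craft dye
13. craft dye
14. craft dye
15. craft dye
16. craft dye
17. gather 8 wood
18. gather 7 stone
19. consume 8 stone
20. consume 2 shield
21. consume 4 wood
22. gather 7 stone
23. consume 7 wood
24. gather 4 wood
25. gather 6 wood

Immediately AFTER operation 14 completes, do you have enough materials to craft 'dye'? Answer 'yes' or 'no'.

Answer: yes

Derivation:
After 1 (gather 3 stone): stone=3
After 2 (gather 7 wood): stone=3 wood=7
After 3 (gather 7 stone): stone=10 wood=7
After 4 (craft shield): shield=4 stone=6 wood=3
After 5 (gather 5 stone): shield=4 stone=11 wood=3
After 6 (craft dye): dye=1 shield=4 stone=9 wood=3
After 7 (gather 6 stone): dye=1 shield=4 stone=15 wood=3
After 8 (gather 2 stone): dye=1 shield=4 stone=17 wood=3
After 9 (craft dye): dye=2 shield=4 stone=15 wood=3
After 10 (craft dye): dye=3 shield=4 stone=13 wood=3
After 11 (craft dye): dye=4 shield=4 stone=11 wood=3
After 12 (craft dye): dye=5 shield=4 stone=9 wood=3
After 13 (craft dye): dye=6 shield=4 stone=7 wood=3
After 14 (craft dye): dye=7 shield=4 stone=5 wood=3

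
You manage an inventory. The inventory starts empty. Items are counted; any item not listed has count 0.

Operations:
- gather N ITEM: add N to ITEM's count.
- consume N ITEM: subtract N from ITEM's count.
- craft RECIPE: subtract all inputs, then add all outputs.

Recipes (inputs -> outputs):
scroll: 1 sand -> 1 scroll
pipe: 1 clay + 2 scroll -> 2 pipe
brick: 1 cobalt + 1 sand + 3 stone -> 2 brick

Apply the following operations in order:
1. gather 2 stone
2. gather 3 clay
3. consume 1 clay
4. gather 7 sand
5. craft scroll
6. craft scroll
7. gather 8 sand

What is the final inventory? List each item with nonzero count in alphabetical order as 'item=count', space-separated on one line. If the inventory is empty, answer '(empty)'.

After 1 (gather 2 stone): stone=2
After 2 (gather 3 clay): clay=3 stone=2
After 3 (consume 1 clay): clay=2 stone=2
After 4 (gather 7 sand): clay=2 sand=7 stone=2
After 5 (craft scroll): clay=2 sand=6 scroll=1 stone=2
After 6 (craft scroll): clay=2 sand=5 scroll=2 stone=2
After 7 (gather 8 sand): clay=2 sand=13 scroll=2 stone=2

Answer: clay=2 sand=13 scroll=2 stone=2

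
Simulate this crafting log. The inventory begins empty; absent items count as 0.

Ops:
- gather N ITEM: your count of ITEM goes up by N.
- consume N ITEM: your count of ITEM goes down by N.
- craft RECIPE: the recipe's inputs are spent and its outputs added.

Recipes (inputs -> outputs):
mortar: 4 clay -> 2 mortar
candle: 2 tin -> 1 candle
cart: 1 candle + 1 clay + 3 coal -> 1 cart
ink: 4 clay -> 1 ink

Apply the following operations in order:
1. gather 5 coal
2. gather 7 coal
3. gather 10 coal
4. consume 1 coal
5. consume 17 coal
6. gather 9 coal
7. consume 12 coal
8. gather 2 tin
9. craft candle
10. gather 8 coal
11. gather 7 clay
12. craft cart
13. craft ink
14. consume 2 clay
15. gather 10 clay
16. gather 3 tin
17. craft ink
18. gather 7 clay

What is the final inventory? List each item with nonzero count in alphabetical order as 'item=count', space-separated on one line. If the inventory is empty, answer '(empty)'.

After 1 (gather 5 coal): coal=5
After 2 (gather 7 coal): coal=12
After 3 (gather 10 coal): coal=22
After 4 (consume 1 coal): coal=21
After 5 (consume 17 coal): coal=4
After 6 (gather 9 coal): coal=13
After 7 (consume 12 coal): coal=1
After 8 (gather 2 tin): coal=1 tin=2
After 9 (craft candle): candle=1 coal=1
After 10 (gather 8 coal): candle=1 coal=9
After 11 (gather 7 clay): candle=1 clay=7 coal=9
After 12 (craft cart): cart=1 clay=6 coal=6
After 13 (craft ink): cart=1 clay=2 coal=6 ink=1
After 14 (consume 2 clay): cart=1 coal=6 ink=1
After 15 (gather 10 clay): cart=1 clay=10 coal=6 ink=1
After 16 (gather 3 tin): cart=1 clay=10 coal=6 ink=1 tin=3
After 17 (craft ink): cart=1 clay=6 coal=6 ink=2 tin=3
After 18 (gather 7 clay): cart=1 clay=13 coal=6 ink=2 tin=3

Answer: cart=1 clay=13 coal=6 ink=2 tin=3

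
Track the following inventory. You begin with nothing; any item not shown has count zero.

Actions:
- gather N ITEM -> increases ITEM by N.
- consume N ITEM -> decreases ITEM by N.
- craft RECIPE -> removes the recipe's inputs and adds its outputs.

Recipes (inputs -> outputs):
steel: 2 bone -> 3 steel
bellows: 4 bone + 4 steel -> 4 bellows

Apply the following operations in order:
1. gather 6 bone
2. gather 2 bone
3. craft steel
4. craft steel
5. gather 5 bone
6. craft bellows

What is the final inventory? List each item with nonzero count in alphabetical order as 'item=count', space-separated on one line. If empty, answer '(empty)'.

After 1 (gather 6 bone): bone=6
After 2 (gather 2 bone): bone=8
After 3 (craft steel): bone=6 steel=3
After 4 (craft steel): bone=4 steel=6
After 5 (gather 5 bone): bone=9 steel=6
After 6 (craft bellows): bellows=4 bone=5 steel=2

Answer: bellows=4 bone=5 steel=2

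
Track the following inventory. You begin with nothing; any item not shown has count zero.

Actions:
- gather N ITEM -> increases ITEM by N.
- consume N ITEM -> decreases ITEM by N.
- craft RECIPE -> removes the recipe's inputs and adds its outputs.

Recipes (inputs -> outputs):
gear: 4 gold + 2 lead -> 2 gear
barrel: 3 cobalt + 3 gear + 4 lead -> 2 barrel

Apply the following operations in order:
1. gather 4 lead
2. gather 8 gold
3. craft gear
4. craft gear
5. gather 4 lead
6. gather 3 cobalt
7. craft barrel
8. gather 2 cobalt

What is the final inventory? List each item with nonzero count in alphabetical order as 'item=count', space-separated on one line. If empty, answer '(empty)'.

Answer: barrel=2 cobalt=2 gear=1

Derivation:
After 1 (gather 4 lead): lead=4
After 2 (gather 8 gold): gold=8 lead=4
After 3 (craft gear): gear=2 gold=4 lead=2
After 4 (craft gear): gear=4
After 5 (gather 4 lead): gear=4 lead=4
After 6 (gather 3 cobalt): cobalt=3 gear=4 lead=4
After 7 (craft barrel): barrel=2 gear=1
After 8 (gather 2 cobalt): barrel=2 cobalt=2 gear=1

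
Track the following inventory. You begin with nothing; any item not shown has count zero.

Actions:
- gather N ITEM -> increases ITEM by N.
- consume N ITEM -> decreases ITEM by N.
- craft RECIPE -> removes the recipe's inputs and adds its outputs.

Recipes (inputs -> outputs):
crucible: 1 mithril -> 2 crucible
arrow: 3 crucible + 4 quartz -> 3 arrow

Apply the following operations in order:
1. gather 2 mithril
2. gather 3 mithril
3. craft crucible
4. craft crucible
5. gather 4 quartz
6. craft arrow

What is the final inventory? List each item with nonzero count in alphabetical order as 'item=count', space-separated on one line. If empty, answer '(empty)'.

After 1 (gather 2 mithril): mithril=2
After 2 (gather 3 mithril): mithril=5
After 3 (craft crucible): crucible=2 mithril=4
After 4 (craft crucible): crucible=4 mithril=3
After 5 (gather 4 quartz): crucible=4 mithril=3 quartz=4
After 6 (craft arrow): arrow=3 crucible=1 mithril=3

Answer: arrow=3 crucible=1 mithril=3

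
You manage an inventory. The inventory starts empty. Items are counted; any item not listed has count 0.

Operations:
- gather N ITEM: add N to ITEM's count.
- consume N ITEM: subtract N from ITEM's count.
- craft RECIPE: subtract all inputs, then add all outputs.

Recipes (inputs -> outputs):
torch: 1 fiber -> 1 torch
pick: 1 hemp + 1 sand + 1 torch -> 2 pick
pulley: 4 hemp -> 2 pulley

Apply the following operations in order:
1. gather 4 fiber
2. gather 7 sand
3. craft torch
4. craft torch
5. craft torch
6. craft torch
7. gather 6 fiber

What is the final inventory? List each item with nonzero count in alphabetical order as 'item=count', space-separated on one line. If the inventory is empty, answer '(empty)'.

Answer: fiber=6 sand=7 torch=4

Derivation:
After 1 (gather 4 fiber): fiber=4
After 2 (gather 7 sand): fiber=4 sand=7
After 3 (craft torch): fiber=3 sand=7 torch=1
After 4 (craft torch): fiber=2 sand=7 torch=2
After 5 (craft torch): fiber=1 sand=7 torch=3
After 6 (craft torch): sand=7 torch=4
After 7 (gather 6 fiber): fiber=6 sand=7 torch=4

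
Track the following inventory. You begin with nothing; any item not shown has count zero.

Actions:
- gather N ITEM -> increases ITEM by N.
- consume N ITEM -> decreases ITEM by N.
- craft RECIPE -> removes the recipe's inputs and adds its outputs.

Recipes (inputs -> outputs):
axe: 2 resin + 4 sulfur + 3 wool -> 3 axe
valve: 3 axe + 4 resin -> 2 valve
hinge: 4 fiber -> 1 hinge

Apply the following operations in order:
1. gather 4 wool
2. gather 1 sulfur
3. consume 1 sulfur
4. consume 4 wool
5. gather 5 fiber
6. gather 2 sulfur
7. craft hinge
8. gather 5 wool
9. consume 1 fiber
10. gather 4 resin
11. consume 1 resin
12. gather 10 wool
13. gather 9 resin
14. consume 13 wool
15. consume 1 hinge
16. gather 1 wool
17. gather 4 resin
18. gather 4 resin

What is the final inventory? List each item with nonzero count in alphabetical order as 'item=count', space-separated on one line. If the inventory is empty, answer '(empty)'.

Answer: resin=20 sulfur=2 wool=3

Derivation:
After 1 (gather 4 wool): wool=4
After 2 (gather 1 sulfur): sulfur=1 wool=4
After 3 (consume 1 sulfur): wool=4
After 4 (consume 4 wool): (empty)
After 5 (gather 5 fiber): fiber=5
After 6 (gather 2 sulfur): fiber=5 sulfur=2
After 7 (craft hinge): fiber=1 hinge=1 sulfur=2
After 8 (gather 5 wool): fiber=1 hinge=1 sulfur=2 wool=5
After 9 (consume 1 fiber): hinge=1 sulfur=2 wool=5
After 10 (gather 4 resin): hinge=1 resin=4 sulfur=2 wool=5
After 11 (consume 1 resin): hinge=1 resin=3 sulfur=2 wool=5
After 12 (gather 10 wool): hinge=1 resin=3 sulfur=2 wool=15
After 13 (gather 9 resin): hinge=1 resin=12 sulfur=2 wool=15
After 14 (consume 13 wool): hinge=1 resin=12 sulfur=2 wool=2
After 15 (consume 1 hinge): resin=12 sulfur=2 wool=2
After 16 (gather 1 wool): resin=12 sulfur=2 wool=3
After 17 (gather 4 resin): resin=16 sulfur=2 wool=3
After 18 (gather 4 resin): resin=20 sulfur=2 wool=3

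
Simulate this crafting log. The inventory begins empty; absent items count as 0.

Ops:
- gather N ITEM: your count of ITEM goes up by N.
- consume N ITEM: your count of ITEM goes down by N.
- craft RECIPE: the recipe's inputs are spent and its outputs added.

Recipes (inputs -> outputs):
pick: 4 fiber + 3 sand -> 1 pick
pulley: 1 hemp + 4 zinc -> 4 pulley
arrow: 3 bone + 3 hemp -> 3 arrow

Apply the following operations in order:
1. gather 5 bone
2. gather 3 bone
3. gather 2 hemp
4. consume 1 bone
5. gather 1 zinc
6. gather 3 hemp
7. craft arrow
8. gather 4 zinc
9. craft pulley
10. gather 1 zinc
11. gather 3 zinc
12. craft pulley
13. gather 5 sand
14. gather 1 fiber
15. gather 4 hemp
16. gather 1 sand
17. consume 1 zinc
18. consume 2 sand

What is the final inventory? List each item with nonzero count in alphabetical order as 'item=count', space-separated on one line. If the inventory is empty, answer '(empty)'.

After 1 (gather 5 bone): bone=5
After 2 (gather 3 bone): bone=8
After 3 (gather 2 hemp): bone=8 hemp=2
After 4 (consume 1 bone): bone=7 hemp=2
After 5 (gather 1 zinc): bone=7 hemp=2 zinc=1
After 6 (gather 3 hemp): bone=7 hemp=5 zinc=1
After 7 (craft arrow): arrow=3 bone=4 hemp=2 zinc=1
After 8 (gather 4 zinc): arrow=3 bone=4 hemp=2 zinc=5
After 9 (craft pulley): arrow=3 bone=4 hemp=1 pulley=4 zinc=1
After 10 (gather 1 zinc): arrow=3 bone=4 hemp=1 pulley=4 zinc=2
After 11 (gather 3 zinc): arrow=3 bone=4 hemp=1 pulley=4 zinc=5
After 12 (craft pulley): arrow=3 bone=4 pulley=8 zinc=1
After 13 (gather 5 sand): arrow=3 bone=4 pulley=8 sand=5 zinc=1
After 14 (gather 1 fiber): arrow=3 bone=4 fiber=1 pulley=8 sand=5 zinc=1
After 15 (gather 4 hemp): arrow=3 bone=4 fiber=1 hemp=4 pulley=8 sand=5 zinc=1
After 16 (gather 1 sand): arrow=3 bone=4 fiber=1 hemp=4 pulley=8 sand=6 zinc=1
After 17 (consume 1 zinc): arrow=3 bone=4 fiber=1 hemp=4 pulley=8 sand=6
After 18 (consume 2 sand): arrow=3 bone=4 fiber=1 hemp=4 pulley=8 sand=4

Answer: arrow=3 bone=4 fiber=1 hemp=4 pulley=8 sand=4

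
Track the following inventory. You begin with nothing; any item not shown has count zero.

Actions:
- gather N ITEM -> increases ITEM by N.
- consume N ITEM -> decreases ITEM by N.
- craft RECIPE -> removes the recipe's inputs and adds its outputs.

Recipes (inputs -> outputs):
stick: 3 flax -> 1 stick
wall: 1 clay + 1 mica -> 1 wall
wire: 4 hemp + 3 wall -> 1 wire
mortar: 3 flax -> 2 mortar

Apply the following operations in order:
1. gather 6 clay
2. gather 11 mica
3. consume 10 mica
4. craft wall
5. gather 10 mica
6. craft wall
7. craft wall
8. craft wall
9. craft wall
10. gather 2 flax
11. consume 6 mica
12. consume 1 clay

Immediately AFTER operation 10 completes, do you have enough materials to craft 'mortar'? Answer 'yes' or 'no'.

After 1 (gather 6 clay): clay=6
After 2 (gather 11 mica): clay=6 mica=11
After 3 (consume 10 mica): clay=6 mica=1
After 4 (craft wall): clay=5 wall=1
After 5 (gather 10 mica): clay=5 mica=10 wall=1
After 6 (craft wall): clay=4 mica=9 wall=2
After 7 (craft wall): clay=3 mica=8 wall=3
After 8 (craft wall): clay=2 mica=7 wall=4
After 9 (craft wall): clay=1 mica=6 wall=5
After 10 (gather 2 flax): clay=1 flax=2 mica=6 wall=5

Answer: no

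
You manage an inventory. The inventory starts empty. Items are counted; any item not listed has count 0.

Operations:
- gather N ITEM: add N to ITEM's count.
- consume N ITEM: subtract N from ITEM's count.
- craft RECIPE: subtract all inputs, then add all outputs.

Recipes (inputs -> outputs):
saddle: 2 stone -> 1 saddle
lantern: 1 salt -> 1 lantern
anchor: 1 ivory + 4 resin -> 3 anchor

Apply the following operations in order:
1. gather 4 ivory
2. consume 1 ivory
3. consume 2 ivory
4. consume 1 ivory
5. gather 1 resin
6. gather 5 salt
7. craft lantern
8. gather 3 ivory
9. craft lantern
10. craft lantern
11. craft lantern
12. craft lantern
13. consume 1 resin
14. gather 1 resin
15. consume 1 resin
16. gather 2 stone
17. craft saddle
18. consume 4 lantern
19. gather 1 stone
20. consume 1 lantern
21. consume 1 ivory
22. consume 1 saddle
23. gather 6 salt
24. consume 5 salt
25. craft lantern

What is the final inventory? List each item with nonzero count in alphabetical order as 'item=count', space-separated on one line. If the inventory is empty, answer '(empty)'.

After 1 (gather 4 ivory): ivory=4
After 2 (consume 1 ivory): ivory=3
After 3 (consume 2 ivory): ivory=1
After 4 (consume 1 ivory): (empty)
After 5 (gather 1 resin): resin=1
After 6 (gather 5 salt): resin=1 salt=5
After 7 (craft lantern): lantern=1 resin=1 salt=4
After 8 (gather 3 ivory): ivory=3 lantern=1 resin=1 salt=4
After 9 (craft lantern): ivory=3 lantern=2 resin=1 salt=3
After 10 (craft lantern): ivory=3 lantern=3 resin=1 salt=2
After 11 (craft lantern): ivory=3 lantern=4 resin=1 salt=1
After 12 (craft lantern): ivory=3 lantern=5 resin=1
After 13 (consume 1 resin): ivory=3 lantern=5
After 14 (gather 1 resin): ivory=3 lantern=5 resin=1
After 15 (consume 1 resin): ivory=3 lantern=5
After 16 (gather 2 stone): ivory=3 lantern=5 stone=2
After 17 (craft saddle): ivory=3 lantern=5 saddle=1
After 18 (consume 4 lantern): ivory=3 lantern=1 saddle=1
After 19 (gather 1 stone): ivory=3 lantern=1 saddle=1 stone=1
After 20 (consume 1 lantern): ivory=3 saddle=1 stone=1
After 21 (consume 1 ivory): ivory=2 saddle=1 stone=1
After 22 (consume 1 saddle): ivory=2 stone=1
After 23 (gather 6 salt): ivory=2 salt=6 stone=1
After 24 (consume 5 salt): ivory=2 salt=1 stone=1
After 25 (craft lantern): ivory=2 lantern=1 stone=1

Answer: ivory=2 lantern=1 stone=1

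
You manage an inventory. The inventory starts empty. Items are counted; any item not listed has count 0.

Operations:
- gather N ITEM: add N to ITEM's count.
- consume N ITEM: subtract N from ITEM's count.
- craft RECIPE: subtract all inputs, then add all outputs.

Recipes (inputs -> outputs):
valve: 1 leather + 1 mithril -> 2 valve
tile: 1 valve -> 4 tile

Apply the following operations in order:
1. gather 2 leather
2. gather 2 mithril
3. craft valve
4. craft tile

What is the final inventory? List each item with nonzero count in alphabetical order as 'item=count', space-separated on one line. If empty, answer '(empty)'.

Answer: leather=1 mithril=1 tile=4 valve=1

Derivation:
After 1 (gather 2 leather): leather=2
After 2 (gather 2 mithril): leather=2 mithril=2
After 3 (craft valve): leather=1 mithril=1 valve=2
After 4 (craft tile): leather=1 mithril=1 tile=4 valve=1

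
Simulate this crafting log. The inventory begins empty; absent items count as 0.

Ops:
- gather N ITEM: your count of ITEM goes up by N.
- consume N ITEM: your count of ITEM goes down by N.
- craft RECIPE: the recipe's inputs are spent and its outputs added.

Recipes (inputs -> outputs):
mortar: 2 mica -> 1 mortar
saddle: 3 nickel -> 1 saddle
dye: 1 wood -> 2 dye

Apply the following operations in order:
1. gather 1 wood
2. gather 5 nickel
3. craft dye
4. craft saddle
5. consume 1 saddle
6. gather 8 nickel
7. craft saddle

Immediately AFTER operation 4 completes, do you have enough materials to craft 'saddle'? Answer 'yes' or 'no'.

Answer: no

Derivation:
After 1 (gather 1 wood): wood=1
After 2 (gather 5 nickel): nickel=5 wood=1
After 3 (craft dye): dye=2 nickel=5
After 4 (craft saddle): dye=2 nickel=2 saddle=1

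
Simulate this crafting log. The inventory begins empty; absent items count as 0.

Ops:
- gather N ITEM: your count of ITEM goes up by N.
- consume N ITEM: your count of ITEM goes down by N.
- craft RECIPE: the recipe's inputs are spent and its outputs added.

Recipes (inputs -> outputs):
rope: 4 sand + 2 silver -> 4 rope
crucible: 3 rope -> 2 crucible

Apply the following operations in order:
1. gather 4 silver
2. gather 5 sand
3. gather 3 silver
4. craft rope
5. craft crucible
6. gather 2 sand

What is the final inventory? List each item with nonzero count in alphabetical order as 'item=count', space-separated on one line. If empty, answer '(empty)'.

Answer: crucible=2 rope=1 sand=3 silver=5

Derivation:
After 1 (gather 4 silver): silver=4
After 2 (gather 5 sand): sand=5 silver=4
After 3 (gather 3 silver): sand=5 silver=7
After 4 (craft rope): rope=4 sand=1 silver=5
After 5 (craft crucible): crucible=2 rope=1 sand=1 silver=5
After 6 (gather 2 sand): crucible=2 rope=1 sand=3 silver=5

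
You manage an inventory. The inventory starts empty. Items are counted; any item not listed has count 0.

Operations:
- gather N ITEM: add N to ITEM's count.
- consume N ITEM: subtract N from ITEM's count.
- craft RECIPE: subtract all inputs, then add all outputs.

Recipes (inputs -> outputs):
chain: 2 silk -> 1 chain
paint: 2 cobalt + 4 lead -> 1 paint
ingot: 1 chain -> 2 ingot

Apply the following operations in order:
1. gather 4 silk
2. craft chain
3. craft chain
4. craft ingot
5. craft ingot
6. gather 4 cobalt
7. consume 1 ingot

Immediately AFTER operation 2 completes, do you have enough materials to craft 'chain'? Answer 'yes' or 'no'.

Answer: yes

Derivation:
After 1 (gather 4 silk): silk=4
After 2 (craft chain): chain=1 silk=2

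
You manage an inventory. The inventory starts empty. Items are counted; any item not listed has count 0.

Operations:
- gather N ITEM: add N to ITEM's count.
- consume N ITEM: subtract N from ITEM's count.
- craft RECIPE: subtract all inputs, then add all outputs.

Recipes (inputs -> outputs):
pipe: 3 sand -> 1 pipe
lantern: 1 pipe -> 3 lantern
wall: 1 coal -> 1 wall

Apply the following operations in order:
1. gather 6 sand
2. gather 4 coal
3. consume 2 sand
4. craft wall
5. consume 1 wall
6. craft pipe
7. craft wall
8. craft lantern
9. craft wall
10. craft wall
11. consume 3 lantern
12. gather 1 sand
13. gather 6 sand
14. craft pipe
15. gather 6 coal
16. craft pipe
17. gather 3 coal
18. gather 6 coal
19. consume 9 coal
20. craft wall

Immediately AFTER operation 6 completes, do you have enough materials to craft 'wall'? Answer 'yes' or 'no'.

After 1 (gather 6 sand): sand=6
After 2 (gather 4 coal): coal=4 sand=6
After 3 (consume 2 sand): coal=4 sand=4
After 4 (craft wall): coal=3 sand=4 wall=1
After 5 (consume 1 wall): coal=3 sand=4
After 6 (craft pipe): coal=3 pipe=1 sand=1

Answer: yes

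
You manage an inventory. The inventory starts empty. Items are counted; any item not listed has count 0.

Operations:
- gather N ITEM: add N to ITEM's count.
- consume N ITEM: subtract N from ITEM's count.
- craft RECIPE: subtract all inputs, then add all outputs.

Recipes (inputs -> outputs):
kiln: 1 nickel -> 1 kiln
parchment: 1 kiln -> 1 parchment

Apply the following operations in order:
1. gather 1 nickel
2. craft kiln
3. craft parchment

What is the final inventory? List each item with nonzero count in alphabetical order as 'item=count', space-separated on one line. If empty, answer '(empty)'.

Answer: parchment=1

Derivation:
After 1 (gather 1 nickel): nickel=1
After 2 (craft kiln): kiln=1
After 3 (craft parchment): parchment=1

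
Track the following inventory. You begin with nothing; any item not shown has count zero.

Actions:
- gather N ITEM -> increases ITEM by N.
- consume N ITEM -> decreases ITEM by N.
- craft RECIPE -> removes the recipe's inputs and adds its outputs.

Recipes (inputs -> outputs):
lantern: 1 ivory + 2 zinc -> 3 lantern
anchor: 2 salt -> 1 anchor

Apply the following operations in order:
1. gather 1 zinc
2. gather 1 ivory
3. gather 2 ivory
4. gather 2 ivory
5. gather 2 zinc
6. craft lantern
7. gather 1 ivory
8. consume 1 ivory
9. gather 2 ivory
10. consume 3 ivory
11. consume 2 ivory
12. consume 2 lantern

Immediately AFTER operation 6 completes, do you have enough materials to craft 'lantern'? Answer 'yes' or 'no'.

Answer: no

Derivation:
After 1 (gather 1 zinc): zinc=1
After 2 (gather 1 ivory): ivory=1 zinc=1
After 3 (gather 2 ivory): ivory=3 zinc=1
After 4 (gather 2 ivory): ivory=5 zinc=1
After 5 (gather 2 zinc): ivory=5 zinc=3
After 6 (craft lantern): ivory=4 lantern=3 zinc=1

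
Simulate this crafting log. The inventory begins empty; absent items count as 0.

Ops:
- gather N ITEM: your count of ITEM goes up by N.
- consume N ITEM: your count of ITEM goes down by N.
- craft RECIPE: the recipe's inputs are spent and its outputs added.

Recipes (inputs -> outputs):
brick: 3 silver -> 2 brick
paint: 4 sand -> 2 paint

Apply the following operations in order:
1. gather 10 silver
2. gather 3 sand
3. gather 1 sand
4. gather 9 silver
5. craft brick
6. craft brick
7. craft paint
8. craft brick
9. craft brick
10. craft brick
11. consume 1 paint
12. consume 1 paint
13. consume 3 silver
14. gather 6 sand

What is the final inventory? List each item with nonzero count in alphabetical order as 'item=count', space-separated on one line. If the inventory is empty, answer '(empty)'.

Answer: brick=10 sand=6 silver=1

Derivation:
After 1 (gather 10 silver): silver=10
After 2 (gather 3 sand): sand=3 silver=10
After 3 (gather 1 sand): sand=4 silver=10
After 4 (gather 9 silver): sand=4 silver=19
After 5 (craft brick): brick=2 sand=4 silver=16
After 6 (craft brick): brick=4 sand=4 silver=13
After 7 (craft paint): brick=4 paint=2 silver=13
After 8 (craft brick): brick=6 paint=2 silver=10
After 9 (craft brick): brick=8 paint=2 silver=7
After 10 (craft brick): brick=10 paint=2 silver=4
After 11 (consume 1 paint): brick=10 paint=1 silver=4
After 12 (consume 1 paint): brick=10 silver=4
After 13 (consume 3 silver): brick=10 silver=1
After 14 (gather 6 sand): brick=10 sand=6 silver=1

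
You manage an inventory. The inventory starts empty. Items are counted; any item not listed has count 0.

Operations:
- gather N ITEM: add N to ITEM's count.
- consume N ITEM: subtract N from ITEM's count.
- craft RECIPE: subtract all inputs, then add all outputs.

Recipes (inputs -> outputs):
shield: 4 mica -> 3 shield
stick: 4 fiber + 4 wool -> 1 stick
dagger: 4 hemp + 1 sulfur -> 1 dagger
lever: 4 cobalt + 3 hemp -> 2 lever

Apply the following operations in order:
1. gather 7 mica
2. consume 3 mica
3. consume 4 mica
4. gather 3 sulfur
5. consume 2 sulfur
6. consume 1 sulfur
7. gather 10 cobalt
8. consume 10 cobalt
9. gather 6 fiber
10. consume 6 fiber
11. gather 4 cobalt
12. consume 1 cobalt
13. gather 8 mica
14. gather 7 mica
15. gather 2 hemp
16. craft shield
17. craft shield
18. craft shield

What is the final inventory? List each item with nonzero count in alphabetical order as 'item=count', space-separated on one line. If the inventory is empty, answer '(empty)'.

Answer: cobalt=3 hemp=2 mica=3 shield=9

Derivation:
After 1 (gather 7 mica): mica=7
After 2 (consume 3 mica): mica=4
After 3 (consume 4 mica): (empty)
After 4 (gather 3 sulfur): sulfur=3
After 5 (consume 2 sulfur): sulfur=1
After 6 (consume 1 sulfur): (empty)
After 7 (gather 10 cobalt): cobalt=10
After 8 (consume 10 cobalt): (empty)
After 9 (gather 6 fiber): fiber=6
After 10 (consume 6 fiber): (empty)
After 11 (gather 4 cobalt): cobalt=4
After 12 (consume 1 cobalt): cobalt=3
After 13 (gather 8 mica): cobalt=3 mica=8
After 14 (gather 7 mica): cobalt=3 mica=15
After 15 (gather 2 hemp): cobalt=3 hemp=2 mica=15
After 16 (craft shield): cobalt=3 hemp=2 mica=11 shield=3
After 17 (craft shield): cobalt=3 hemp=2 mica=7 shield=6
After 18 (craft shield): cobalt=3 hemp=2 mica=3 shield=9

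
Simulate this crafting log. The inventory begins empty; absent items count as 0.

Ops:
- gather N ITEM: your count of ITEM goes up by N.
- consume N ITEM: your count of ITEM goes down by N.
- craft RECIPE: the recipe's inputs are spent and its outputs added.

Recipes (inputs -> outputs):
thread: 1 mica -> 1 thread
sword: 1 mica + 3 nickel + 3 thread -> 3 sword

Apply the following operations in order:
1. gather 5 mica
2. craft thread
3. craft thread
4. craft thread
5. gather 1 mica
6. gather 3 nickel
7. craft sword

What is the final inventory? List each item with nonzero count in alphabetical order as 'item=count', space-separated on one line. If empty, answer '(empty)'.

After 1 (gather 5 mica): mica=5
After 2 (craft thread): mica=4 thread=1
After 3 (craft thread): mica=3 thread=2
After 4 (craft thread): mica=2 thread=3
After 5 (gather 1 mica): mica=3 thread=3
After 6 (gather 3 nickel): mica=3 nickel=3 thread=3
After 7 (craft sword): mica=2 sword=3

Answer: mica=2 sword=3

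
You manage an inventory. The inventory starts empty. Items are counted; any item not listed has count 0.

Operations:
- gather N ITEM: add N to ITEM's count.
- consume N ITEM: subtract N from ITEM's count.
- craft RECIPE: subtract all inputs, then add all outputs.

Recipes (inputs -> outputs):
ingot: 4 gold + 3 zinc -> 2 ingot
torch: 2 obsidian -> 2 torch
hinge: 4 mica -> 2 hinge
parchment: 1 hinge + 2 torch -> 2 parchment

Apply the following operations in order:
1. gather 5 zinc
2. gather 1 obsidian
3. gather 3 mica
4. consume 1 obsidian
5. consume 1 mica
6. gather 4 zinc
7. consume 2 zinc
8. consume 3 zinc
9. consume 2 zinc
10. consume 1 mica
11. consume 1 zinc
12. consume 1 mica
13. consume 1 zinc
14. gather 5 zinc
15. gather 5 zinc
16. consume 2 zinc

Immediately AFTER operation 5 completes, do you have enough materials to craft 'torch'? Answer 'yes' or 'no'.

Answer: no

Derivation:
After 1 (gather 5 zinc): zinc=5
After 2 (gather 1 obsidian): obsidian=1 zinc=5
After 3 (gather 3 mica): mica=3 obsidian=1 zinc=5
After 4 (consume 1 obsidian): mica=3 zinc=5
After 5 (consume 1 mica): mica=2 zinc=5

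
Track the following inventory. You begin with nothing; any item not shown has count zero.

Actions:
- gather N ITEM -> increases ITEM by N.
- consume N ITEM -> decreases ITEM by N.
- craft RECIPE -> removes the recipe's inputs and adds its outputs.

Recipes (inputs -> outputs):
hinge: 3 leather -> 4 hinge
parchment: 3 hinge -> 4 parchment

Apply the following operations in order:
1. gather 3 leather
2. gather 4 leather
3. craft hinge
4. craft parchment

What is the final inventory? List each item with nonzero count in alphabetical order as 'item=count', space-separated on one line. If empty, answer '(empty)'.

Answer: hinge=1 leather=4 parchment=4

Derivation:
After 1 (gather 3 leather): leather=3
After 2 (gather 4 leather): leather=7
After 3 (craft hinge): hinge=4 leather=4
After 4 (craft parchment): hinge=1 leather=4 parchment=4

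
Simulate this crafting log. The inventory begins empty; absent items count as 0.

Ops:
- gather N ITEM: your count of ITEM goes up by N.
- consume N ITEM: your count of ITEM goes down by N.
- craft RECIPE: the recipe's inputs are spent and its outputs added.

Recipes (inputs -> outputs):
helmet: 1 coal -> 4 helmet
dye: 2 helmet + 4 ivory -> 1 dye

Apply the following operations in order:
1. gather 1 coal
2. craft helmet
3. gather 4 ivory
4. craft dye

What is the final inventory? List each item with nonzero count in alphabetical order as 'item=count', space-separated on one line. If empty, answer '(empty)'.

Answer: dye=1 helmet=2

Derivation:
After 1 (gather 1 coal): coal=1
After 2 (craft helmet): helmet=4
After 3 (gather 4 ivory): helmet=4 ivory=4
After 4 (craft dye): dye=1 helmet=2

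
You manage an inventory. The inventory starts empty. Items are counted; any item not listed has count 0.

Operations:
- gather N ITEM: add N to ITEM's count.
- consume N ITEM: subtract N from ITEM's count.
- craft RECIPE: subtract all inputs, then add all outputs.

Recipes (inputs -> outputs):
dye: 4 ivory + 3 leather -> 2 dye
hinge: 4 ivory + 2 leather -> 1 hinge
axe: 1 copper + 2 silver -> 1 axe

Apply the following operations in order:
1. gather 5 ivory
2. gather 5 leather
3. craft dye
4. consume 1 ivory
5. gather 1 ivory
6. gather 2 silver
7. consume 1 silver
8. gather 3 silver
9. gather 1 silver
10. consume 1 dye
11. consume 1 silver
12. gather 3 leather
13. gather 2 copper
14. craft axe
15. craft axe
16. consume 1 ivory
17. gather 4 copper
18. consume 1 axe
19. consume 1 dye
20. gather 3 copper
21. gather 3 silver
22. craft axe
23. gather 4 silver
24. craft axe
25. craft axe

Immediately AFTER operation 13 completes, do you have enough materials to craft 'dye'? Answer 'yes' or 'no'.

After 1 (gather 5 ivory): ivory=5
After 2 (gather 5 leather): ivory=5 leather=5
After 3 (craft dye): dye=2 ivory=1 leather=2
After 4 (consume 1 ivory): dye=2 leather=2
After 5 (gather 1 ivory): dye=2 ivory=1 leather=2
After 6 (gather 2 silver): dye=2 ivory=1 leather=2 silver=2
After 7 (consume 1 silver): dye=2 ivory=1 leather=2 silver=1
After 8 (gather 3 silver): dye=2 ivory=1 leather=2 silver=4
After 9 (gather 1 silver): dye=2 ivory=1 leather=2 silver=5
After 10 (consume 1 dye): dye=1 ivory=1 leather=2 silver=5
After 11 (consume 1 silver): dye=1 ivory=1 leather=2 silver=4
After 12 (gather 3 leather): dye=1 ivory=1 leather=5 silver=4
After 13 (gather 2 copper): copper=2 dye=1 ivory=1 leather=5 silver=4

Answer: no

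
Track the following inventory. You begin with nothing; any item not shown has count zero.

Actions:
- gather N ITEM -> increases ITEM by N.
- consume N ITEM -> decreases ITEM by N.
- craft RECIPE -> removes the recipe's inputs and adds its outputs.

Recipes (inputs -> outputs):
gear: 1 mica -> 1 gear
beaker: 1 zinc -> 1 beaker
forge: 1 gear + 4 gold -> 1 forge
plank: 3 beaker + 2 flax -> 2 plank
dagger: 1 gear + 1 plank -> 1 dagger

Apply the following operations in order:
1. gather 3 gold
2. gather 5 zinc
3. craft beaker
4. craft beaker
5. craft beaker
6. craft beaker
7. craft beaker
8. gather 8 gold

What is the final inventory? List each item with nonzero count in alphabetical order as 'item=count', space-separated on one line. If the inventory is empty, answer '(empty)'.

After 1 (gather 3 gold): gold=3
After 2 (gather 5 zinc): gold=3 zinc=5
After 3 (craft beaker): beaker=1 gold=3 zinc=4
After 4 (craft beaker): beaker=2 gold=3 zinc=3
After 5 (craft beaker): beaker=3 gold=3 zinc=2
After 6 (craft beaker): beaker=4 gold=3 zinc=1
After 7 (craft beaker): beaker=5 gold=3
After 8 (gather 8 gold): beaker=5 gold=11

Answer: beaker=5 gold=11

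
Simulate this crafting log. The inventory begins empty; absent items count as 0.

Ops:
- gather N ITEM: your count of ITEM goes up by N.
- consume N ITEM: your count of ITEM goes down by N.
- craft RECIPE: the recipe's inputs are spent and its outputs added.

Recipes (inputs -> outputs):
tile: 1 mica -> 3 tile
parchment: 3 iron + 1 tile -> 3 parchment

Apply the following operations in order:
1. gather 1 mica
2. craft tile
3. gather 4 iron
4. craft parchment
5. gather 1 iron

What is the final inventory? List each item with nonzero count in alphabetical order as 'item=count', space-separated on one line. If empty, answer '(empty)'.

After 1 (gather 1 mica): mica=1
After 2 (craft tile): tile=3
After 3 (gather 4 iron): iron=4 tile=3
After 4 (craft parchment): iron=1 parchment=3 tile=2
After 5 (gather 1 iron): iron=2 parchment=3 tile=2

Answer: iron=2 parchment=3 tile=2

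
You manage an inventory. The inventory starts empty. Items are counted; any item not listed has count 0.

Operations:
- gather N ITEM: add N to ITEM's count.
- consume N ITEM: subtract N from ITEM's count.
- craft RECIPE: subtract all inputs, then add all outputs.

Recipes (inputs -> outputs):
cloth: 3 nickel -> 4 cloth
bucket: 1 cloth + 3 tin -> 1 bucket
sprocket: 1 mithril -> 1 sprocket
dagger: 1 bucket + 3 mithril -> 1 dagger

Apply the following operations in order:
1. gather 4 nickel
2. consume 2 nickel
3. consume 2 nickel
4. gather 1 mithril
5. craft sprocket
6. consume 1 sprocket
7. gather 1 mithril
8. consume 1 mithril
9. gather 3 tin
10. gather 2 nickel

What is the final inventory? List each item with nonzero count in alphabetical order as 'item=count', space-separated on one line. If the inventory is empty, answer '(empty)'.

After 1 (gather 4 nickel): nickel=4
After 2 (consume 2 nickel): nickel=2
After 3 (consume 2 nickel): (empty)
After 4 (gather 1 mithril): mithril=1
After 5 (craft sprocket): sprocket=1
After 6 (consume 1 sprocket): (empty)
After 7 (gather 1 mithril): mithril=1
After 8 (consume 1 mithril): (empty)
After 9 (gather 3 tin): tin=3
After 10 (gather 2 nickel): nickel=2 tin=3

Answer: nickel=2 tin=3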